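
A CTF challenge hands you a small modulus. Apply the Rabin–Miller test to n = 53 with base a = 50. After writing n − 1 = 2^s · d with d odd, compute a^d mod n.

n − 1 = 52 = 2^2 · 13, so s = 2 and d = 13.
50^13 mod 53 = 23.

23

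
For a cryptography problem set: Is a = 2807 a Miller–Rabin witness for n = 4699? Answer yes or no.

n − 1 = 4698 = 2^1 · 2349, so s = 1 and d = 2349.
x_0 = 2807^2349 mod 4699 = 3620.
x_0 ∉ {1, 4698} and s = 1, so 2807 is a Miller–Rabin witness and 4699 is composite.

yes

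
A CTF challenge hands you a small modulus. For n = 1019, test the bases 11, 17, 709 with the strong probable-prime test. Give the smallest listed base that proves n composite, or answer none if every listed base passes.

n − 1 = 1018 = 2^1 · 509, so s = 1 and d = 509.
Base 11: x_0 = 11^509 mod 1019 = 1. x_0 = 1, so 11 is not a witness.
Base 17: x_0 = 17^509 mod 1019 = 1. x_0 = 1, so 17 is not a witness.
Base 709: x_0 = 709^509 mod 1019 = 1. x_0 = 1, so 709 is not a witness.
No listed base is a witness for 1019.

none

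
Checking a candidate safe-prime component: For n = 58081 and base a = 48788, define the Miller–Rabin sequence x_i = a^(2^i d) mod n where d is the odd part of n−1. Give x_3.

33982

n − 1 = 58080 = 2^5 · 1815, so s = 5 and d = 1815.
x_0 = 48788^1815 mod 58081 = 3551.
x_1 = 3551^2 mod 58081 = 6024.
x_2 = 6024^2 mod 58081 = 46032.
x_3 = 46032^2 mod 58081 = 33982.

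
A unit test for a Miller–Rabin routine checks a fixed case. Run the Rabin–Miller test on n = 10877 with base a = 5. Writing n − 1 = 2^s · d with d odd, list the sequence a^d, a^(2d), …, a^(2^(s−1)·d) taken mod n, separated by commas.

5559, 924

n − 1 = 10876 = 2^2 · 2719, so s = 2 and d = 2719.
x_0 = 5^2719 mod 10877 = 5559.
x_1 = 5559^2 mod 10877 = 924.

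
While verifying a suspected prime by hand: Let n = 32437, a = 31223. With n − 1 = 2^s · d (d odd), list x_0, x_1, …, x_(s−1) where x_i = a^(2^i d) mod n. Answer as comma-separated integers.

n − 1 = 32436 = 2^2 · 8109, so s = 2 and d = 8109.
x_0 = 31223^8109 mod 32437 = 30521.
x_1 = 30521^2 mod 32437 = 5675.

30521, 5675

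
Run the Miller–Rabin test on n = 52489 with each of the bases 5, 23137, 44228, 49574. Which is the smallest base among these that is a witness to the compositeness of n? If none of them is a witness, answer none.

n − 1 = 52488 = 2^3 · 6561, so s = 3 and d = 6561.
Base 5: x_0 = 5^6561 mod 52489 = 40733. x_0 is neither 1 nor 52488, so continue squaring. x_1 = 40733^2 mod 52489 = 52488. x_1 ≡ −1, so 5 is not a witness.
Base 23137: x_0 = 23137^6561 mod 52489 = 37459. x_0 is neither 1 nor 52488, so continue squaring. x_1 = 37459^2 mod 52489 = 40733. x_2 = 40733^2 mod 52489 = 52488. x_2 ≡ −1, so 23137 is not a witness.
Base 44228: x_0 = 44228^6561 mod 52489 = 11756. x_0 is neither 1 nor 52488, so continue squaring. x_1 = 11756^2 mod 52489 = 52488. x_1 ≡ −1, so 44228 is not a witness.
Base 49574: x_0 = 49574^6561 mod 52489 = 1. x_0 = 1, so 49574 is not a witness.
No listed base is a witness for 52489.

none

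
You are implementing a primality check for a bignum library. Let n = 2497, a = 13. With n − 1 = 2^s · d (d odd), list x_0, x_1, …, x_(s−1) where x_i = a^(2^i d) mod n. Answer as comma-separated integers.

n − 1 = 2496 = 2^6 · 39, so s = 6 and d = 39.
x_0 = 13^39 mod 2497 = 2206.
x_1 = 2206^2 mod 2497 = 2280.
x_2 = 2280^2 mod 2497 = 2143.
x_3 = 2143^2 mod 2497 = 466.
x_4 = 466^2 mod 2497 = 2414.
x_5 = 2414^2 mod 2497 = 1895.

2206, 2280, 2143, 466, 2414, 1895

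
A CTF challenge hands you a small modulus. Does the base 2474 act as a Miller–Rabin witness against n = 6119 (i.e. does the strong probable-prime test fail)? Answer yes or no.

n − 1 = 6118 = 2^1 · 3059, so s = 1 and d = 3059.
x_0 = 2474^3059 mod 6119 = 6118.
x_0 = 6118 ≡ −1, so 2474 is not a witness.

no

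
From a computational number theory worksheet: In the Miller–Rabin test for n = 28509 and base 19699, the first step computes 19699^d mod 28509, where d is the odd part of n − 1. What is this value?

18262

n − 1 = 28508 = 2^2 · 7127, so s = 2 and d = 7127.
Repeated squaring mod 28509: 19699^1 ≡ 19699, 19699^2 ≡ 14602, 19699^4 ≡ 28102, 19699^8 ≡ 23104, 19699^16 ≡ 20809, 19699^32 ≡ 19789, 19699^64 ≡ 4897, 19699^128 ≡ 4540, 19699^256 ≡ 28102, 19699^512 ≡ 23104, 19699^1024 ≡ 20809, 19699^2048 ≡ 19789, 19699^4096 ≡ 4897.
7127 = 4096 + 2048 + 512 + 256 + 128 + 64 + 16 + 4 + 2 + 1, so 19699^7127 ≡ 4897·19789·23104·28102·4540·4897·20809·28102·14602·19699 ≡ 18262 (mod 28509).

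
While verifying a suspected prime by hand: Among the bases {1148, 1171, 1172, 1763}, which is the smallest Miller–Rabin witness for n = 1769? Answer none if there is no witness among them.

n − 1 = 1768 = 2^3 · 221, so s = 3 and d = 221.
Base 1148: x_0 = 1148^221 mod 1769 = 1148. x_0 is neither 1 nor 1768, so continue squaring. x_1 = 1148^2 mod 1769 = 1768. x_1 ≡ −1, so 1148 is not a witness.
Base 1171: x_0 = 1171^221 mod 1769 = 686. x_0 is neither 1 nor 1768, so continue squaring. x_1 = 686^2 mod 1769 = 42. x_2 = 42^2 mod 1769 = 1764. Reached i = s−1 = 2 without hitting −1: 1171 is a Miller–Rabin witness and 1769 is composite.
Base 1172: x_0 = 1172^221 mod 1769 = 1694. x_0 is neither 1 nor 1768, so continue squaring. x_1 = 1694^2 mod 1769 = 318. x_2 = 318^2 mod 1769 = 291. Reached i = s−1 = 2 without hitting −1: 1172 is a Miller–Rabin witness and 1769 is composite.
Base 1763: x_0 = 1763^221 mod 1769 = 1325. x_0 is neither 1 nor 1768, so continue squaring. x_1 = 1325^2 mod 1769 = 777. x_2 = 777^2 mod 1769 = 500. Reached i = s−1 = 2 without hitting −1: 1763 is a Miller–Rabin witness and 1769 is composite.
The smallest witness among the given bases is 1171.

1171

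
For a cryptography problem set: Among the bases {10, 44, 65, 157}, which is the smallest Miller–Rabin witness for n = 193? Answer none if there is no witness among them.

none

n − 1 = 192 = 2^6 · 3, so s = 6 and d = 3.
Base 10: x_0 = 10^3 mod 193 = 35. x_0 is neither 1 nor 192, so continue squaring. x_1 = 35^2 mod 193 = 67. x_2 = 67^2 mod 193 = 50. x_3 = 50^2 mod 193 = 184. x_4 = 184^2 mod 193 = 81. x_5 = 81^2 mod 193 = 192. x_5 ≡ −1, so 10 is not a witness.
Base 44: x_0 = 44^3 mod 193 = 71. x_0 is neither 1 nor 192, so continue squaring. x_1 = 71^2 mod 193 = 23. x_2 = 23^2 mod 193 = 143. x_3 = 143^2 mod 193 = 184. x_4 = 184^2 mod 193 = 81. x_5 = 81^2 mod 193 = 192. x_5 ≡ −1, so 44 is not a witness.
Base 65: x_0 = 65^3 mod 193 = 179. x_0 is neither 1 nor 192, so continue squaring. x_1 = 179^2 mod 193 = 3. x_2 = 3^2 mod 193 = 9. x_3 = 9^2 mod 193 = 81. x_4 = 81^2 mod 193 = 192. x_4 ≡ −1, so 65 is not a witness.
Base 157: x_0 = 157^3 mod 193 = 50. x_0 is neither 1 nor 192, so continue squaring. x_1 = 50^2 mod 193 = 184. x_2 = 184^2 mod 193 = 81. x_3 = 81^2 mod 193 = 192. x_3 ≡ −1, so 157 is not a witness.
No listed base is a witness for 193.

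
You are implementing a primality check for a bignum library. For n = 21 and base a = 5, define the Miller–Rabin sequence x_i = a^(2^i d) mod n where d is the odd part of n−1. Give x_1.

16

n − 1 = 20 = 2^2 · 5, so s = 2 and d = 5.
Repeated squaring mod 21: 5^1 ≡ 5, 5^2 ≡ 4, 5^4 ≡ 16.
5 = 4 + 1, so 5^5 ≡ 16·5 ≡ 17 (mod 21).
x_0 = 17.
x_1 = 17^2 mod 21 = 16.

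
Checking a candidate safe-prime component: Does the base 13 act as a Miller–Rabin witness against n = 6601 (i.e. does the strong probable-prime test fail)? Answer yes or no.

yes

n − 1 = 6600 = 2^3 · 825, so s = 3 and d = 825.
x_0 = 13^825 mod 6601 = 3037.
x_0 is neither 1 nor 6600, so continue squaring.
x_1 = 3037^2 mod 6601 = 1772.
x_2 = 1772^2 mod 6601 = 4509.
Reached i = s−1 = 2 without hitting −1: 13 is a Miller–Rabin witness and 6601 is composite.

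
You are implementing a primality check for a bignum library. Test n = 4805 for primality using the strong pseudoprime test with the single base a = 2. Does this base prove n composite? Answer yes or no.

yes

n − 1 = 4804 = 2^2 · 1201, so s = 2 and d = 1201.
x_0 = 2^1201 mod 4805 = 467.
x_0 is neither 1 nor 4804, so continue squaring.
x_1 = 467^2 mod 4805 = 1864.
Reached i = s−1 = 1 without hitting −1: 2 is a Miller–Rabin witness and 4805 is composite.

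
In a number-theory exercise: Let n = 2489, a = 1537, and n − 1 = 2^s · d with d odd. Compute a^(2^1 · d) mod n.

n − 1 = 2488 = 2^3 · 311, so s = 3 and d = 311.
x_0 = 1537^311 mod 2489 = 1678.
x_1 = 1678^2 mod 2489 = 625.

625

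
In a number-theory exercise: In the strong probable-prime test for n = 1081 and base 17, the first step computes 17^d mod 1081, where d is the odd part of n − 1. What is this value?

267

n − 1 = 1080 = 2^3 · 135, so s = 3 and d = 135.
Repeated squaring mod 1081: 17^1 ≡ 17, 17^2 ≡ 289, 17^4 ≡ 284, 17^8 ≡ 662, 17^16 ≡ 439, 17^32 ≡ 303, 17^64 ≡ 1005, 17^128 ≡ 371.
135 = 128 + 4 + 2 + 1, so 17^135 ≡ 371·284·289·17 ≡ 267 (mod 1081).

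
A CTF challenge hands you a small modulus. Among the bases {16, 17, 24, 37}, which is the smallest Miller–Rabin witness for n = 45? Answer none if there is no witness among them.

16

n − 1 = 44 = 2^2 · 11, so s = 2 and d = 11.
Base 16: x_0 = 16^11 mod 45 = 31. x_0 is neither 1 nor 44, so continue squaring. x_1 = 31^2 mod 45 = 16. Reached i = s−1 = 1 without hitting −1: 16 is a Miller–Rabin witness and 45 is composite.
Base 17: x_0 = 17^11 mod 45 = 8. x_0 is neither 1 nor 44, so continue squaring. x_1 = 8^2 mod 45 = 19. Reached i = s−1 = 1 without hitting −1: 17 is a Miller–Rabin witness and 45 is composite.
Base 24: x_0 = 24^11 mod 45 = 9. x_0 is neither 1 nor 44, so continue squaring. x_1 = 9^2 mod 45 = 36. Reached i = s−1 = 1 without hitting −1: 24 is a Miller–Rabin witness and 45 is composite.
Base 37: x_0 = 37^11 mod 45 = 28. x_0 is neither 1 nor 44, so continue squaring. x_1 = 28^2 mod 45 = 19. Reached i = s−1 = 1 without hitting −1: 37 is a Miller–Rabin witness and 45 is composite.
The smallest witness among the given bases is 16.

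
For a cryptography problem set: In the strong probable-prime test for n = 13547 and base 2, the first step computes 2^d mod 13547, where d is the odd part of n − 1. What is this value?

n − 1 = 13546 = 2^1 · 6773, so s = 1 and d = 6773.
2^6773 mod 13547 = 5960.

5960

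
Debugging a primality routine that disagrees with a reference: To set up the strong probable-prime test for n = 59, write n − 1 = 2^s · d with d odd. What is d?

29

Halving: 58 → 29; 29 is odd.
So 58 = 2^1 · 29.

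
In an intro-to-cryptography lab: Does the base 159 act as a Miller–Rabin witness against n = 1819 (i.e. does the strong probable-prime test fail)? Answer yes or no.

yes

n − 1 = 1818 = 2^1 · 909, so s = 1 and d = 909.
x_0 = 159^909 mod 1819 = 1081.
x_0 ∉ {1, 1818} and s = 1, so 159 is a Miller–Rabin witness and 1819 is composite.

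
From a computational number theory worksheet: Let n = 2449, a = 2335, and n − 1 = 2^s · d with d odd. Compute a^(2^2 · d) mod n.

n − 1 = 2448 = 2^4 · 153, so s = 4 and d = 153.
Repeated squaring mod 2449: 2335^1 ≡ 2335, 2335^2 ≡ 751, 2335^4 ≡ 731, 2335^8 ≡ 479, 2335^16 ≡ 1684, 2335^32 ≡ 2363, 2335^64 ≡ 49, 2335^128 ≡ 2401.
153 = 128 + 16 + 8 + 1, so 2335^153 ≡ 2401·1684·479·2335 ≡ 1124 (mod 2449).
x_0 = 1124.
x_1 = 1124^2 mod 2449 = 2141.
x_2 = 2141^2 mod 2449 = 1802.

1802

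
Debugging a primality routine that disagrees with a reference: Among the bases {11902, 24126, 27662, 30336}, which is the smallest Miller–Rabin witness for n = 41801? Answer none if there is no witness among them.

n − 1 = 41800 = 2^3 · 5225, so s = 3 and d = 5225.
Base 11902: x_0 = 11902^5225 mod 41801 = 1. x_0 = 1, so 11902 is not a witness.
Base 24126: x_0 = 24126^5225 mod 41801 = 32544. x_0 is neither 1 nor 41800, so continue squaring. x_1 = 32544^2 mod 41801 = 41800. x_1 ≡ −1, so 24126 is not a witness.
Base 27662: x_0 = 27662^5225 mod 41801 = 24589. x_0 is neither 1 nor 41800, so continue squaring. x_1 = 24589^2 mod 41801 = 9257. x_2 = 9257^2 mod 41801 = 41800. x_2 ≡ −1, so 27662 is not a witness.
Base 30336: x_0 = 30336^5225 mod 41801 = 27873. x_0 is neither 1 nor 41800, so continue squaring. x_1 = 27873^2 mod 41801 = 32544. x_2 = 32544^2 mod 41801 = 41800. x_2 ≡ −1, so 30336 is not a witness.
No listed base is a witness for 41801.

none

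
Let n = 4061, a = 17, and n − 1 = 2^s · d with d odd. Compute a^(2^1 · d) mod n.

1617

n − 1 = 4060 = 2^2 · 1015, so s = 2 and d = 1015.
x_0 = 17^1015 mod 4061 = 2951.
x_1 = 2951^2 mod 4061 = 1617.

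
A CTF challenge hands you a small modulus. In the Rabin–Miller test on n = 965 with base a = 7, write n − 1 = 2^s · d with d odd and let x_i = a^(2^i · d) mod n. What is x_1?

n − 1 = 964 = 2^2 · 241, so s = 2 and d = 241.
x_0 = 7^241 mod 965 = 7.
x_1 = 7^2 mod 965 = 49.

49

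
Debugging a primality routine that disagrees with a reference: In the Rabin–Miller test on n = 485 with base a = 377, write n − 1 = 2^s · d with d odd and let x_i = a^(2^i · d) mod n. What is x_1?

n − 1 = 484 = 2^2 · 121, so s = 2 and d = 121.
x_0 = 377^121 mod 485 = 302.
x_1 = 302^2 mod 485 = 24.

24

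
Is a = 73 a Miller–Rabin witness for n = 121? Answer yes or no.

n − 1 = 120 = 2^3 · 15, so s = 3 and d = 15.
x_0 = 73^15 mod 121 = 32.
x_0 is neither 1 nor 120, so continue squaring.
x_1 = 32^2 mod 121 = 56.
x_2 = 56^2 mod 121 = 111.
Reached i = s−1 = 2 without hitting −1: 73 is a Miller–Rabin witness and 121 is composite.

yes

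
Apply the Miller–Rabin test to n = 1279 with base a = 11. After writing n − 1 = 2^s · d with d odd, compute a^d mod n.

n − 1 = 1278 = 2^1 · 639, so s = 1 and d = 639.
11^639 mod 1279 = 1278.

1278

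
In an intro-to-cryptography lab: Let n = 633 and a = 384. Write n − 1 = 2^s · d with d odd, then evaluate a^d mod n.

495

n − 1 = 632 = 2^3 · 79, so s = 3 and d = 79.
384^79 mod 633 = 495.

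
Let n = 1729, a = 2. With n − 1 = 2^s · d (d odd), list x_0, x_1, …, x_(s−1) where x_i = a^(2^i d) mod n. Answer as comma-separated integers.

645, 1065, 1, 1, 1, 1

n − 1 = 1728 = 2^6 · 27, so s = 6 and d = 27.
x_0 = 2^27 mod 1729 = 645.
x_1 = 645^2 mod 1729 = 1065.
x_2 = 1065^2 mod 1729 = 1.
x_3 = 1^2 mod 1729 = 1.
x_4 = 1^2 mod 1729 = 1.
x_5 = 1^2 mod 1729 = 1.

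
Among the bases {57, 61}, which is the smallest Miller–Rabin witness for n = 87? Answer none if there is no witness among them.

n − 1 = 86 = 2^1 · 43, so s = 1 and d = 43.
Base 57: x_0 = 57^43 mod 87 = 57. x_0 ∉ {1, 86} and s = 1, so 57 is a Miller–Rabin witness and 87 is composite.
Base 61: x_0 = 61^43 mod 87 = 55. x_0 ∉ {1, 86} and s = 1, so 61 is a Miller–Rabin witness and 87 is composite.
The smallest witness among the given bases is 57.

57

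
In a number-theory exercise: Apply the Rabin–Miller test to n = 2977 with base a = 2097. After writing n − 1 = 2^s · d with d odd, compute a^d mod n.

n − 1 = 2976 = 2^5 · 93, so s = 5 and d = 93.
By repeated squaring, 2097^93 ≡ 1546 (mod 2977).

1546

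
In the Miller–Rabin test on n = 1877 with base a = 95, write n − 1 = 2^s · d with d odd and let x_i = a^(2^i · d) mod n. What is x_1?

n − 1 = 1876 = 2^2 · 469, so s = 2 and d = 469.
By repeated squaring, 95^469 ≡ 1876 (mod 1877).
x_0 = 1876.
x_1 = 1876^2 mod 1877 = 1.

1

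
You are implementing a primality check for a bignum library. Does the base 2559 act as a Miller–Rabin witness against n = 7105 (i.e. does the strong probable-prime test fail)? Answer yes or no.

n − 1 = 7104 = 2^6 · 111, so s = 6 and d = 111.
x_0 = 2559^111 mod 7105 = 6434.
x_0 is neither 1 nor 7104, so continue squaring.
x_1 = 6434^2 mod 7105 = 2626.
x_2 = 2626^2 mod 7105 = 4026.
x_3 = 4026^2 mod 7105 = 2171.
x_4 = 2171^2 mod 7105 = 2626.
x_5 = 2626^2 mod 7105 = 4026.
Reached i = s−1 = 5 without hitting −1: 2559 is a Miller–Rabin witness and 7105 is composite.

yes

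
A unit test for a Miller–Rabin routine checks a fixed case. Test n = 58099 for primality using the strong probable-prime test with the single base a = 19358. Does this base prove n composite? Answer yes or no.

n − 1 = 58098 = 2^1 · 29049, so s = 1 and d = 29049.
Repeated squaring mod 58099: 19358^1 ≡ 19358, 19358^2 ≡ 51713, 19358^4 ≡ 53597, 19358^8 ≡ 49552, 19358^16 ≡ 20766, 19358^32 ≡ 15978, 19358^64 ≡ 9478, 19358^128 ≡ 11430, 19358^256 ≡ 38348, 19358^512 ≡ 25315, 19358^1024 ≡ 17255, 19358^2048 ≡ 35749, 19358^4096 ≡ 45397, 19358^8192 ≡ 57980, 19358^16384 ≡ 14161.
29049 = 16384 + 8192 + 4096 + 256 + 64 + 32 + 16 + 8 + 1, so 19358^29049 ≡ 14161·57980·45397·38348·9478·15978·20766·49552·19358 ≡ 1 (mod 58099).
x_0 = 19358^29049 mod 58099 = 1.
x_0 = 1, so 19358 is not a witness.

no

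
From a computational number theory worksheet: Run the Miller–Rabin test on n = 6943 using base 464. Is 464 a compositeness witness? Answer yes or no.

no

n − 1 = 6942 = 2^1 · 3471, so s = 1 and d = 3471.
x_0 = 464^3471 mod 6943 = 6942.
x_0 = 6942 ≡ −1, so 464 is not a witness.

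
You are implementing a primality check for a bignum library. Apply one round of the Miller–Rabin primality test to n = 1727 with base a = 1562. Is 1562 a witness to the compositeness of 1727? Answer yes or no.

n − 1 = 1726 = 2^1 · 863, so s = 1 and d = 863.
x_0 = 1562^863 mod 1727 = 583.
x_0 ∉ {1, 1726} and s = 1, so 1562 is a Miller–Rabin witness and 1727 is composite.

yes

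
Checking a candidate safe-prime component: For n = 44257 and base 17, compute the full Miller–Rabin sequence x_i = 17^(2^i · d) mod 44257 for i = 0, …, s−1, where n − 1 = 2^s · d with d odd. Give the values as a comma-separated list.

26713, 28758, 36262, 12917, 44256

n − 1 = 44256 = 2^5 · 1383, so s = 5 and d = 1383.
x_0 = 17^1383 mod 44257 = 26713.
x_1 = 26713^2 mod 44257 = 28758.
x_2 = 28758^2 mod 44257 = 36262.
x_3 = 36262^2 mod 44257 = 12917.
x_4 = 12917^2 mod 44257 = 44256.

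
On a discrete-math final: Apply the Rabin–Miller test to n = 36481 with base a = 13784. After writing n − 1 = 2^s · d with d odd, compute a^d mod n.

n − 1 = 36480 = 2^7 · 285, so s = 7 and d = 285.
13784^285 mod 36481 = 20820.

20820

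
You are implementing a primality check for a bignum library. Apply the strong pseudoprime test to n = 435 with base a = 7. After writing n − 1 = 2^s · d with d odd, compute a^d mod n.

n − 1 = 434 = 2^1 · 217, so s = 1 and d = 217.
7^217 mod 435 = 262.

262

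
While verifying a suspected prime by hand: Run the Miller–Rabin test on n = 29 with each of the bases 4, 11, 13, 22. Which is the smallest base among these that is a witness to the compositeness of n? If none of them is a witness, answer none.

none

n − 1 = 28 = 2^2 · 7, so s = 2 and d = 7.
Base 4: x_0 = 4^7 mod 29 = 28. x_0 = 28 ≡ −1, so 4 is not a witness.
Base 11: x_0 = 11^7 mod 29 = 12. x_0 is neither 1 nor 28, so continue squaring. x_1 = 12^2 mod 29 = 28. x_1 ≡ −1, so 11 is not a witness.
Base 13: x_0 = 13^7 mod 29 = 28. x_0 = 28 ≡ −1, so 13 is not a witness.
Base 22: x_0 = 22^7 mod 29 = 28. x_0 = 28 ≡ −1, so 22 is not a witness.
No listed base is a witness for 29.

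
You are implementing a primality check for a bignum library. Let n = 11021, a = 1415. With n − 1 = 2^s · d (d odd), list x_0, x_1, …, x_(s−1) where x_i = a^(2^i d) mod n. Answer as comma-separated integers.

n − 1 = 11020 = 2^2 · 2755, so s = 2 and d = 2755.
x_0 = 1415^2755 mod 11021 = 6050.
x_1 = 6050^2 mod 11021 = 1759.

6050, 1759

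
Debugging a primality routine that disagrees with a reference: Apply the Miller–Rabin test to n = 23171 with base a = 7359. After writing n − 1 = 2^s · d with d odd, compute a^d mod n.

n − 1 = 23170 = 2^1 · 11585, so s = 1 and d = 11585.
7359^11585 mod 23171 = 5132.

5132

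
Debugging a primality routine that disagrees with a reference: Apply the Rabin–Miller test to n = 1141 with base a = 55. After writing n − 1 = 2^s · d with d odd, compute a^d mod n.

n − 1 = 1140 = 2^2 · 285, so s = 2 and d = 285.
Repeated squaring mod 1141: 55^1 ≡ 55, 55^2 ≡ 743, 55^4 ≡ 946, 55^8 ≡ 372, 55^16 ≡ 323, 55^32 ≡ 498, 55^64 ≡ 407, 55^128 ≡ 204, 55^256 ≡ 540.
285 = 256 + 16 + 8 + 4 + 1, so 55^285 ≡ 540·323·372·946·55 ≡ 510 (mod 1141).

510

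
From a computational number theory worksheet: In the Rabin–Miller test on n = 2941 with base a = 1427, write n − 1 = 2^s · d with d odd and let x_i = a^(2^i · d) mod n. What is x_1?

2874

n − 1 = 2940 = 2^2 · 735, so s = 2 and d = 735.
Repeated squaring mod 2941: 1427^1 ≡ 1427, 1427^2 ≡ 1157, 1427^4 ≡ 494, 1427^8 ≡ 2874, 1427^16 ≡ 1548, 1427^32 ≡ 2330, 1427^64 ≡ 2755, 1427^128 ≡ 2245, 1427^256 ≡ 2092, 1427^512 ≡ 256.
735 = 512 + 128 + 64 + 16 + 8 + 4 + 2 + 1, so 1427^735 ≡ 256·2245·2755·1548·2874·494·1157·1427 ≡ 1359 (mod 2941).
x_0 = 1359.
x_1 = 1359^2 mod 2941 = 2874.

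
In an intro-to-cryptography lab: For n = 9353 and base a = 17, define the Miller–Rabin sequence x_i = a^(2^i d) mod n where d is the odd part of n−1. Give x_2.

n − 1 = 9352 = 2^3 · 1169, so s = 3 and d = 1169.
By repeated squaring, 17^1169 ≡ 4771 (mod 9353).
x_0 = 4771.
x_1 = 4771^2 mod 9353 = 6592.
x_2 = 6592^2 mod 9353 = 426.

426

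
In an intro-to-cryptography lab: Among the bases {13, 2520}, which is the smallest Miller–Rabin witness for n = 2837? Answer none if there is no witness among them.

none

n − 1 = 2836 = 2^2 · 709, so s = 2 and d = 709.
Base 13: x_0 = 13^709 mod 2837 = 1. x_0 = 1, so 13 is not a witness.
Base 2520: x_0 = 2520^709 mod 2837 = 1. x_0 = 1, so 2520 is not a witness.
No listed base is a witness for 2837.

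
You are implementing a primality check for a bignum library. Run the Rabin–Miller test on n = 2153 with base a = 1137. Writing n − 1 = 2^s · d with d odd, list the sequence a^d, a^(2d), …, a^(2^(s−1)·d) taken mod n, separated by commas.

2152, 1, 1

n − 1 = 2152 = 2^3 · 269, so s = 3 and d = 269.
x_0 = 1137^269 mod 2153 = 2152.
x_1 = 2152^2 mod 2153 = 1.
x_2 = 1^2 mod 2153 = 1.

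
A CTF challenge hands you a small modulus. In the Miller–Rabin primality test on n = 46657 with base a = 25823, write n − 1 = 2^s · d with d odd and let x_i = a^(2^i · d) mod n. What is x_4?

23570

n − 1 = 46656 = 2^6 · 729, so s = 6 and d = 729.
x_0 = 25823^729 mod 46657 = 43217.
x_1 = 43217^2 mod 46657 = 29379.
x_2 = 29379^2 mod 46657 = 17798.
x_3 = 17798^2 mod 46657 = 14431.
x_4 = 14431^2 mod 46657 = 23570.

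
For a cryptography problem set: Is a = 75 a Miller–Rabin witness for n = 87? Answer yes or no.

n − 1 = 86 = 2^1 · 43, so s = 1 and d = 43.
x_0 = 75^43 mod 87 = 12.
x_0 ∉ {1, 86} and s = 1, so 75 is a Miller–Rabin witness and 87 is composite.

yes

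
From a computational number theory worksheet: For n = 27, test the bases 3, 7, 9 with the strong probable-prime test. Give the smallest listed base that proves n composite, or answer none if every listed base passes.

n − 1 = 26 = 2^1 · 13, so s = 1 and d = 13.
Base 3: x_0 = 3^13 mod 27 = 0. x_0 ∉ {1, 26} and s = 1, so 3 is a Miller–Rabin witness and 27 is composite.
Base 7: x_0 = 7^13 mod 27 = 25. x_0 ∉ {1, 26} and s = 1, so 7 is a Miller–Rabin witness and 27 is composite.
Base 9: x_0 = 9^13 mod 27 = 0. x_0 ∉ {1, 26} and s = 1, so 9 is a Miller–Rabin witness and 27 is composite.
The smallest witness among the given bases is 3.

3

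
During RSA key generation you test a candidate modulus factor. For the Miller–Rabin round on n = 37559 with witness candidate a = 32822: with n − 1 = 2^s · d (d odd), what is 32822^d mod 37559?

n − 1 = 37558 = 2^1 · 18779, so s = 1 and d = 18779.
Repeated squaring mod 37559: 32822^1 ≡ 32822, 32822^2 ≡ 16446, 32822^4 ≡ 8557, 32822^8 ≡ 19758, 32822^16 ≡ 27877, 32822^32 ≡ 31419, 32822^64 ≡ 27923, 32822^128 ≡ 6648, 32822^256 ≡ 26520, 32822^512 ≡ 18125, 32822^1024 ≡ 24611, 32822^2048 ≡ 24887, 32822^4096 ≡ 14859, 32822^8192 ≡ 18079, 32822^16384 ≡ 11823.
18779 = 16384 + 2048 + 256 + 64 + 16 + 8 + 2 + 1, so 32822^18779 ≡ 11823·24887·26520·27923·27877·19758·16446·32822 ≡ 34110 (mod 37559).

34110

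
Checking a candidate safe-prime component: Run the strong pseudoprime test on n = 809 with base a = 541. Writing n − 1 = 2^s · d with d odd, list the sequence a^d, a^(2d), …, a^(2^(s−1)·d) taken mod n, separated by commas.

239, 491, 808

n − 1 = 808 = 2^3 · 101, so s = 3 and d = 101.
x_0 = 541^101 mod 809 = 239.
x_1 = 239^2 mod 809 = 491.
x_2 = 491^2 mod 809 = 808.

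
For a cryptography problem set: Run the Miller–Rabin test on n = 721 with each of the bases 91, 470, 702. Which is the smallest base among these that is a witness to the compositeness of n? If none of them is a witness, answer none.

n − 1 = 720 = 2^4 · 45, so s = 4 and d = 45.
Base 91: x_0 = 91^45 mod 721 = 287. x_0 is neither 1 nor 720, so continue squaring. x_1 = 287^2 mod 721 = 175. x_2 = 175^2 mod 721 = 343. x_3 = 343^2 mod 721 = 126. Reached i = s−1 = 3 without hitting −1: 91 is a Miller–Rabin witness and 721 is composite.
Base 470: x_0 = 470^45 mod 721 = 267. x_0 is neither 1 nor 720, so continue squaring. x_1 = 267^2 mod 721 = 631. x_2 = 631^2 mod 721 = 169. x_3 = 169^2 mod 721 = 442. Reached i = s−1 = 3 without hitting −1: 470 is a Miller–Rabin witness and 721 is composite.
Base 702: x_0 = 702^45 mod 721 = 610. x_0 is neither 1 nor 720, so continue squaring. x_1 = 610^2 mod 721 = 64. x_2 = 64^2 mod 721 = 491. x_3 = 491^2 mod 721 = 267. Reached i = s−1 = 3 without hitting −1: 702 is a Miller–Rabin witness and 721 is composite.
The smallest witness among the given bases is 91.

91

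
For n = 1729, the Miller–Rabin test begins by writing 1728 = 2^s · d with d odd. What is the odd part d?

Halving: 1728 → 864 → 432 → 216 → 108 → 54 → 27; 27 is odd.
So 1728 = 2^6 · 27.

27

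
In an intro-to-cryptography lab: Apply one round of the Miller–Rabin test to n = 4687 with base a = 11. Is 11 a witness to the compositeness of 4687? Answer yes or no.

n − 1 = 4686 = 2^1 · 2343, so s = 1 and d = 2343.
Repeated squaring mod 4687: 11^1 ≡ 11, 11^2 ≡ 121, 11^4 ≡ 580, 11^8 ≡ 3623, 11^16 ≡ 2529, 11^32 ≡ 2773, 11^64 ≡ 2849, 11^128 ≡ 3604, 11^256 ≡ 1139, 11^512 ≡ 3709, 11^1024 ≡ 336, 11^2048 ≡ 408.
2343 = 2048 + 256 + 32 + 4 + 2 + 1, so 11^2343 ≡ 408·1139·2773·580·121·11 ≡ 1994 (mod 4687).
x_0 = 11^2343 mod 4687 = 1994.
x_0 ∉ {1, 4686} and s = 1, so 11 is a Miller–Rabin witness and 4687 is composite.

yes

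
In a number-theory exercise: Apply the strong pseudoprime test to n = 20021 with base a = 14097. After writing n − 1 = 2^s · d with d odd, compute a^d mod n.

16198

n − 1 = 20020 = 2^2 · 5005, so s = 2 and d = 5005.
Repeated squaring mod 20021: 14097^1 ≡ 14097, 14097^2 ≡ 16984, 14097^4 ≡ 13709, 14097^8 ≡ 19575, 14097^16 ≡ 18727, 14097^32 ≡ 12693, 14097^64 ≡ 3262, 14097^128 ≡ 9493, 14097^256 ≡ 2528, 14097^512 ≡ 4085, 14097^1024 ≡ 9732, 14097^2048 ≡ 12494, 14097^4096 ≡ 16320.
5005 = 4096 + 512 + 256 + 128 + 8 + 4 + 1, so 14097^5005 ≡ 16320·4085·2528·9493·19575·13709·14097 ≡ 16198 (mod 20021).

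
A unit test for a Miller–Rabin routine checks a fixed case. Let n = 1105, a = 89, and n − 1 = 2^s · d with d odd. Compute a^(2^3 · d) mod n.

1

n − 1 = 1104 = 2^4 · 69, so s = 4 and d = 69.
x_0 = 89^69 mod 1105 = 684.
x_1 = 684^2 mod 1105 = 441.
x_2 = 441^2 mod 1105 = 1.
x_3 = 1^2 mod 1105 = 1.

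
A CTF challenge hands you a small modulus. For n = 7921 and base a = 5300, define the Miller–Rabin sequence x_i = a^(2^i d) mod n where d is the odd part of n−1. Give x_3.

4362

n − 1 = 7920 = 2^4 · 495, so s = 4 and d = 495.
x_0 = 5300^495 mod 7921 = 4573.
x_1 = 4573^2 mod 7921 = 889.
x_2 = 889^2 mod 7921 = 6142.
x_3 = 6142^2 mod 7921 = 4362.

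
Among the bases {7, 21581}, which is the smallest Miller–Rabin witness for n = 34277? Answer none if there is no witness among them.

7

n − 1 = 34276 = 2^2 · 8569, so s = 2 and d = 8569.
Base 7: x_0 = 7^8569 mod 34277 = 20213. x_0 is neither 1 nor 34276, so continue squaring. x_1 = 20213^2 mod 34277 = 17806. Reached i = s−1 = 1 without hitting −1: 7 is a Miller–Rabin witness and 34277 is composite.
Base 21581: x_0 = 21581^8569 mod 34277 = 26148. x_0 is neither 1 nor 34276, so continue squaring. x_1 = 26148^2 mod 34277 = 28862. Reached i = s−1 = 1 without hitting −1: 21581 is a Miller–Rabin witness and 34277 is composite.
The smallest witness among the given bases is 7.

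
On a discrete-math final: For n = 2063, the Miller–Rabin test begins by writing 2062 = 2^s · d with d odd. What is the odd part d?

1031

Halving: 2062 → 1031; 1031 is odd.
So 2062 = 2^1 · 1031.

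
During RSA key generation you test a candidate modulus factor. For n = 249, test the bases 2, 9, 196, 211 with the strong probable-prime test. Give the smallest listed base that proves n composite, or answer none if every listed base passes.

2

n − 1 = 248 = 2^3 · 31, so s = 3 and d = 31.
Base 2: x_0 = 2^31 mod 249 = 80. x_0 is neither 1 nor 248, so continue squaring. x_1 = 80^2 mod 249 = 175. x_2 = 175^2 mod 249 = 247. Reached i = s−1 = 2 without hitting −1: 2 is a Miller–Rabin witness and 249 is composite.
Base 9: x_0 = 9^31 mod 249 = 153. x_0 is neither 1 nor 248, so continue squaring. x_1 = 153^2 mod 249 = 3. x_2 = 3^2 mod 249 = 9. Reached i = s−1 = 2 without hitting −1: 9 is a Miller–Rabin witness and 249 is composite.
Base 196: x_0 = 196^31 mod 249 = 61. x_0 is neither 1 nor 248, so continue squaring. x_1 = 61^2 mod 249 = 235. x_2 = 235^2 mod 249 = 196. Reached i = s−1 = 2 without hitting −1: 196 is a Miller–Rabin witness and 249 is composite.
Base 211: x_0 = 211^31 mod 249 = 220. x_0 is neither 1 nor 248, so continue squaring. x_1 = 220^2 mod 249 = 94. x_2 = 94^2 mod 249 = 121. Reached i = s−1 = 2 without hitting −1: 211 is a Miller–Rabin witness and 249 is composite.
The smallest witness among the given bases is 2.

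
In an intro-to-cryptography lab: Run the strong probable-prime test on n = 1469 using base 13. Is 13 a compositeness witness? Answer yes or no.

n − 1 = 1468 = 2^2 · 367, so s = 2 and d = 367.
x_0 = 13^367 mod 1469 = 741.
x_0 is neither 1 nor 1468, so continue squaring.
x_1 = 741^2 mod 1469 = 1144.
Reached i = s−1 = 1 without hitting −1: 13 is a Miller–Rabin witness and 1469 is composite.

yes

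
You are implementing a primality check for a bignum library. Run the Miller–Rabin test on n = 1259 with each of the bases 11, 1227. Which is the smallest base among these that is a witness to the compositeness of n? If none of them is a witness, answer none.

none

n − 1 = 1258 = 2^1 · 629, so s = 1 and d = 629.
Base 11: x_0 = 11^629 mod 1259 = 1258. x_0 = 1258 ≡ −1, so 11 is not a witness.
Base 1227: x_0 = 1227^629 mod 1259 = 1. x_0 = 1, so 1227 is not a witness.
No listed base is a witness for 1259.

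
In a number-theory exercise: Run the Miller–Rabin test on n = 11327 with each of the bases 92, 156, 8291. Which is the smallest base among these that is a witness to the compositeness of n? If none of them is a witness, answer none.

n − 1 = 11326 = 2^1 · 5663, so s = 1 and d = 5663.
Base 92: x_0 = 92^5663 mod 11327 = 297. x_0 ∉ {1, 11326} and s = 1, so 92 is a Miller–Rabin witness and 11327 is composite.
Base 156: x_0 = 156^5663 mod 11327 = 7986. x_0 ∉ {1, 11326} and s = 1, so 156 is a Miller–Rabin witness and 11327 is composite.
Base 8291: x_0 = 8291^5663 mod 11327 = 11231. x_0 ∉ {1, 11326} and s = 1, so 8291 is a Miller–Rabin witness and 11327 is composite.
The smallest witness among the given bases is 92.

92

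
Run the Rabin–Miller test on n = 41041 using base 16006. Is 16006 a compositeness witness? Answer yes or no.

no

n − 1 = 41040 = 2^4 · 2565, so s = 4 and d = 2565.
x_0 = 16006^2565 mod 41041 = 1.
x_0 = 1, so 16006 is not a witness.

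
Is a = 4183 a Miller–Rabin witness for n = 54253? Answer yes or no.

yes

n − 1 = 54252 = 2^2 · 13563, so s = 2 and d = 13563.
Repeated squaring mod 54253: 4183^1 ≡ 4183, 4183^2 ≡ 28023, 4183^4 ≡ 30607, 4183^8 ≡ 1898, 4183^16 ≡ 21706, 4183^32 ≡ 17384, 4183^64 ≡ 14246, 4183^128 ≡ 42296, 4183^256 ≡ 13194, 4183^512 ≡ 38012, 4183^1024 ≡ 46248, 4183^2048 ≡ 7232, 4183^4096 ≡ 1932, 4183^8192 ≡ 43420.
13563 = 8192 + 4096 + 1024 + 128 + 64 + 32 + 16 + 8 + 2 + 1, so 4183^13563 ≡ 43420·1932·46248·42296·14246·17384·21706·1898·28023·4183 ≡ 25103 (mod 54253).
x_0 = 4183^13563 mod 54253 = 25103.
x_0 is neither 1 nor 54252, so continue squaring.
x_1 = 25103^2 mod 54253 = 12014.
Reached i = s−1 = 1 without hitting −1: 4183 is a Miller–Rabin witness and 54253 is composite.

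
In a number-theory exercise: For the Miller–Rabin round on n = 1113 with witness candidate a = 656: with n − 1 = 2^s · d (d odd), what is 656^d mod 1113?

n − 1 = 1112 = 2^3 · 139, so s = 3 and d = 139.
656^139 mod 1113 = 1034.

1034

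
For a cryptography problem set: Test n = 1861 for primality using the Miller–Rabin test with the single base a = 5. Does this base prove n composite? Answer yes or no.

n − 1 = 1860 = 2^2 · 465, so s = 2 and d = 465.
Repeated squaring mod 1861: 5^1 ≡ 5, 5^2 ≡ 25, 5^4 ≡ 625, 5^8 ≡ 1676, 5^16 ≡ 727, 5^32 ≡ 5, 5^64 ≡ 25, 5^128 ≡ 625, 5^256 ≡ 1676.
465 = 256 + 128 + 64 + 16 + 1, so 5^465 ≡ 1676·625·25·727·5 ≡ 1 (mod 1861).
x_0 = 5^465 mod 1861 = 1.
x_0 = 1, so 5 is not a witness.

no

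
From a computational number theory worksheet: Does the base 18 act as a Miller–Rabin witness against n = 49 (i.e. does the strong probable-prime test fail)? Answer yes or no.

n − 1 = 48 = 2^4 · 3, so s = 4 and d = 3.
x_0 = 18^3 mod 49 = 1.
x_0 = 1, so 18 is not a witness.

no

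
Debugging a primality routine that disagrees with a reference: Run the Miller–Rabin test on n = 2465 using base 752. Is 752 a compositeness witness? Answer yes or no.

no

n − 1 = 2464 = 2^5 · 77, so s = 5 and d = 77.
x_0 = 752^77 mod 2465 = 157.
x_0 is neither 1 nor 2464, so continue squaring.
x_1 = 157^2 mod 2465 = 2464.
x_1 ≡ −1, so 752 is not a witness.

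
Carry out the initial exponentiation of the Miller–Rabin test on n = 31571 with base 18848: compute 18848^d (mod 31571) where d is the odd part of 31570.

n − 1 = 31570 = 2^1 · 15785, so s = 1 and d = 15785.
Repeated squaring mod 31571: 18848^1 ≡ 18848, 18848^2 ≡ 10212, 18848^4 ≡ 5931, 18848^8 ≡ 6667, 18848^16 ≡ 28492, 18848^32 ≡ 8941, 18848^64 ≡ 3709, 18848^128 ≡ 23296, 18848^256 ≡ 29697, 18848^512 ≡ 7495, 18848^1024 ≡ 10216, 18848^2048 ≡ 24501, 18848^4096 ≡ 8007, 18848^8192 ≡ 22919.
15785 = 8192 + 4096 + 2048 + 1024 + 256 + 128 + 32 + 8 + 1, so 18848^15785 ≡ 22919·8007·24501·10216·29697·23296·8941·6667·18848 ≡ 16991 (mod 31571).

16991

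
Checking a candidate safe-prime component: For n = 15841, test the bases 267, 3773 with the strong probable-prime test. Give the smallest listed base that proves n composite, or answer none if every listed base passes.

n − 1 = 15840 = 2^5 · 495, so s = 5 and d = 495.
Base 267: x_0 = 267^495 mod 15841 = 13021. x_0 is neither 1 nor 15840, so continue squaring. x_1 = 13021^2 mod 15841 = 218. x_2 = 218^2 mod 15841 = 1. x_2 = 1 but x_1 ≠ ±1, a nontrivial square root of 1 — 267 is a witness and 15841 is composite.
Base 3773: x_0 = 3773^495 mod 15841 = 11872. x_0 is neither 1 nor 15840, so continue squaring. x_1 = 11872^2 mod 15841 = 7007. x_2 = 7007^2 mod 15841 = 6790. x_3 = 6790^2 mod 15841 = 6790. x_4 = 6790^2 mod 15841 = 6790. Reached i = s−1 = 4 without hitting −1: 3773 is a Miller–Rabin witness and 15841 is composite.
The smallest witness among the given bases is 267.

267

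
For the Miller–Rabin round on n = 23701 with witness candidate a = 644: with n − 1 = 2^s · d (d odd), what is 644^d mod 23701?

8398

n − 1 = 23700 = 2^2 · 5925, so s = 2 and d = 5925.
644^5925 mod 23701 = 8398.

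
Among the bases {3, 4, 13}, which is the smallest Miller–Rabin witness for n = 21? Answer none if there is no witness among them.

3

n − 1 = 20 = 2^2 · 5, so s = 2 and d = 5.
Base 3: x_0 = 3^5 mod 21 = 12. x_0 is neither 1 nor 20, so continue squaring. x_1 = 12^2 mod 21 = 18. Reached i = s−1 = 1 without hitting −1: 3 is a Miller–Rabin witness and 21 is composite.
Base 4: x_0 = 4^5 mod 21 = 16. x_0 is neither 1 nor 20, so continue squaring. x_1 = 16^2 mod 21 = 4. Reached i = s−1 = 1 without hitting −1: 4 is a Miller–Rabin witness and 21 is composite.
Base 13: x_0 = 13^5 mod 21 = 13. x_0 is neither 1 nor 20, so continue squaring. x_1 = 13^2 mod 21 = 1. x_1 = 1 but x_0 ≠ ±1, a nontrivial square root of 1 — 13 is a witness and 21 is composite.
The smallest witness among the given bases is 3.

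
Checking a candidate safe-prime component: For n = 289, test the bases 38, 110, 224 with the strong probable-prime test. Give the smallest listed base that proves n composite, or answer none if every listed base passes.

none

n − 1 = 288 = 2^5 · 9, so s = 5 and d = 9.
Base 38: x_0 = 38^9 mod 289 = 38. x_0 is neither 1 nor 288, so continue squaring. x_1 = 38^2 mod 289 = 288. x_1 ≡ −1, so 38 is not a witness.
Base 110: x_0 = 110^9 mod 289 = 110. x_0 is neither 1 nor 288, so continue squaring. x_1 = 110^2 mod 289 = 251. x_2 = 251^2 mod 289 = 288. x_2 ≡ −1, so 110 is not a witness.
Base 224: x_0 = 224^9 mod 289 = 65. x_0 is neither 1 nor 288, so continue squaring. x_1 = 65^2 mod 289 = 179. x_2 = 179^2 mod 289 = 251. x_3 = 251^2 mod 289 = 288. x_3 ≡ −1, so 224 is not a witness.
No listed base is a witness for 289.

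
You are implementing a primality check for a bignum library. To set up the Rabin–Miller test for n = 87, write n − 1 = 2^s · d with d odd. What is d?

Halving: 86 → 43; 43 is odd.
So 86 = 2^1 · 43.

43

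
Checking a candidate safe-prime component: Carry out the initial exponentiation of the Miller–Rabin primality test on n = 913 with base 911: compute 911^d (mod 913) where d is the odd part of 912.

n − 1 = 912 = 2^4 · 57, so s = 4 and d = 57.
911^57 mod 913 = 796.

796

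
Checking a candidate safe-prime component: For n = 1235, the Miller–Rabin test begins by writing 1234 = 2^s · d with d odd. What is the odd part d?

617

Halving: 1234 → 617; 617 is odd.
So 1234 = 2^1 · 617.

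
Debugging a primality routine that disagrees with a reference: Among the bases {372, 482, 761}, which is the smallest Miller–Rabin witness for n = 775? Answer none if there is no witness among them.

n − 1 = 774 = 2^1 · 387, so s = 1 and d = 387.
Base 372: x_0 = 372^387 mod 775 = 713. x_0 ∉ {1, 774} and s = 1, so 372 is a Miller–Rabin witness and 775 is composite.
Base 482: x_0 = 482^387 mod 775 = 618. x_0 ∉ {1, 774} and s = 1, so 482 is a Miller–Rabin witness and 775 is composite.
Base 761: x_0 = 761^387 mod 775 = 246. x_0 ∉ {1, 774} and s = 1, so 761 is a Miller–Rabin witness and 775 is composite.
The smallest witness among the given bases is 372.

372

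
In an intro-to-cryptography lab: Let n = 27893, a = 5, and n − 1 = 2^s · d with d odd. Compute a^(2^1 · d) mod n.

27892

n − 1 = 27892 = 2^2 · 6973, so s = 2 and d = 6973.
x_0 = 5^6973 mod 27893 = 13863.
x_1 = 13863^2 mod 27893 = 27892.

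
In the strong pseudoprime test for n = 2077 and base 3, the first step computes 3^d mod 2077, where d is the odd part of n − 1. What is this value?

n − 1 = 2076 = 2^2 · 519, so s = 2 and d = 519.
3^519 mod 2077 = 1331.

1331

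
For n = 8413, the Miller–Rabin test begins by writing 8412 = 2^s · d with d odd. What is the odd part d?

2103

Halving: 8412 → 4206 → 2103; 2103 is odd.
So 8412 = 2^2 · 2103.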